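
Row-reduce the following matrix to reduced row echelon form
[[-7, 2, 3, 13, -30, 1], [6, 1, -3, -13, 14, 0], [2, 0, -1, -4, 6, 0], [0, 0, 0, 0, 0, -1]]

R1 -> -1/7·R1
  [ 1  -2/7  -3/7  -13/7  30/7  -1/7 ]
  [ 6     1    -3    -13    14     0 ]
  [ 2     0    -1     -4     6     0 ]
  [ 0     0     0      0     0    -1 ]
R2 -> R2 − 6·R1
  [ 1  -2/7  -3/7  -13/7   30/7  -1/7 ]
  [ 0  19/7  -3/7  -13/7  -82/7   6/7 ]
  [ 2     0    -1     -4      6     0 ]
  [ 0     0     0      0      0    -1 ]
R3 -> R3 − 2·R1
  [ 1  -2/7  -3/7  -13/7   30/7  -1/7 ]
  [ 0  19/7  -3/7  -13/7  -82/7   6/7 ]
  [ 0   4/7  -1/7   -2/7  -18/7   2/7 ]
  [ 0     0     0      0      0    -1 ]
R2 -> 7/19·R2
  [ 1  -2/7   -3/7   -13/7    30/7  -1/7 ]
  [ 0     1  -3/19  -13/19  -82/19  6/19 ]
  [ 0   4/7   -1/7    -2/7   -18/7   2/7 ]
  [ 0     0      0       0       0    -1 ]
R3 -> R3 − 4/7·R2
  [ 1  -2/7   -3/7   -13/7    30/7  -1/7 ]
  [ 0     1  -3/19  -13/19  -82/19  6/19 ]
  [ 0     0  -1/19    2/19   -2/19  2/19 ]
  [ 0     0      0       0       0    -1 ]
R3 -> -19·R3
  [ 1  -2/7   -3/7   -13/7    30/7  -1/7 ]
  [ 0     1  -3/19  -13/19  -82/19  6/19 ]
  [ 0     0      1      -2       2    -2 ]
  [ 0     0      0       0       0    -1 ]
R4 -> -1·R4
  [ 1  -2/7   -3/7   -13/7    30/7  -1/7 ]
  [ 0     1  -3/19  -13/19  -82/19  6/19 ]
  [ 0     0      1      -2       2    -2 ]
  [ 0     0      0       0       0     1 ]
R3 -> R3 + 2·R4
  [ 1  -2/7   -3/7   -13/7    30/7  -1/7 ]
  [ 0     1  -3/19  -13/19  -82/19  6/19 ]
  [ 0     0      1      -2       2     0 ]
  [ 0     0      0       0       0     1 ]
R2 -> R2 − 6/19·R4
  [ 1  -2/7   -3/7   -13/7    30/7  -1/7 ]
  [ 0     1  -3/19  -13/19  -82/19     0 ]
  [ 0     0      1      -2       2     0 ]
  [ 0     0      0       0       0     1 ]
R1 -> R1 + 1/7·R4
  [ 1  -2/7   -3/7   -13/7    30/7  0 ]
  [ 0     1  -3/19  -13/19  -82/19  0 ]
  [ 0     0      1      -2       2  0 ]
  [ 0     0      0       0       0  1 ]
R2 -> R2 + 3/19·R3
  [ 1  -2/7  -3/7  -13/7  30/7  0 ]
  [ 0     1     0     -1    -4  0 ]
  [ 0     0     1     -2     2  0 ]
  [ 0     0     0      0     0  1 ]
R1 -> R1 + 3/7·R3
  [ 1  -2/7  0  -19/7  36/7  0 ]
  [ 0     1  0     -1    -4  0 ]
  [ 0     0  1     -2     2  0 ]
  [ 0     0  0      0     0  1 ]
R1 -> R1 + 2/7·R2
  [ 1  0  0  -3   4  0 ]
  [ 0  1  0  -1  -4  0 ]
  [ 0  0  1  -2   2  0 ]
  [ 0  0  0   0   0  1 ]

[[1, 0, 0, -3, 4, 0], [0, 1, 0, -1, -4, 0], [0, 0, 1, -2, 2, 0], [0, 0, 0, 0, 0, 1]]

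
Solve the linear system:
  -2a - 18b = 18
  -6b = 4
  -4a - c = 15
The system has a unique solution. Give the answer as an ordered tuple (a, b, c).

Form the augmented matrix and row-reduce:
  [ -2  -18   0  |  18 ]
  [  0   -6   0  |   4 ]
  [ -4    0  -1  |  15 ]
ρ1 -> -1/2·ρ1
  [  1   9   0  |  -9 ]
  [  0  -6   0  |   4 ]
  [ -4   0  -1  |  15 ]
ρ3 -> ρ3 + 4·ρ1
  [ 1   9   0  |   -9 ]
  [ 0  -6   0  |    4 ]
  [ 0  36  -1  |  -21 ]
ρ2 -> -1/6·ρ2
  [ 1   9   0  |    -9 ]
  [ 0   1   0  |  -2/3 ]
  [ 0  36  -1  |   -21 ]
ρ3 -> ρ3 − 36·ρ2
  [ 1  9   0  |    -9 ]
  [ 0  1   0  |  -2/3 ]
  [ 0  0  -1  |     3 ]
ρ3 -> -1·ρ3
  [ 1  9  0  |    -9 ]
  [ 0  1  0  |  -2/3 ]
  [ 0  0  1  |    -3 ]
ρ1 -> ρ1 − 9·ρ2
  [ 1  0  0  |    -3 ]
  [ 0  1  0  |  -2/3 ]
  [ 0  0  1  |    -3 ]
Reading off the last column: a = -3, b = -2/3, c = -3.

(-3, -2/3, -3)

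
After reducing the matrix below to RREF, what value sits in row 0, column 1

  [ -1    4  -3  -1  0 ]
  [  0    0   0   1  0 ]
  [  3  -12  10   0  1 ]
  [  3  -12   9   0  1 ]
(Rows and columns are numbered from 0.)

-4

Multiply R1 by -1.
  [ 1   -4   3  1  0 ]
  [ 0    0   0  1  0 ]
  [ 3  -12  10  0  1 ]
  [ 3  -12   9  0  1 ]
Subtract 3 times R1 from R3.
  [ 1   -4  3   1  0 ]
  [ 0    0  0   1  0 ]
  [ 0    0  1  -3  1 ]
  [ 3  -12  9   0  1 ]
Subtract 3 times R1 from R4.
  [ 1  -4  3   1  0 ]
  [ 0   0  0   1  0 ]
  [ 0   0  1  -3  1 ]
  [ 0   0  0  -3  1 ]
Swap R2 and R3.
  [ 1  -4  3   1  0 ]
  [ 0   0  1  -3  1 ]
  [ 0   0  0   1  0 ]
  [ 0   0  0  -3  1 ]
Add 3 times R3 to R4.
  [ 1  -4  3   1  0 ]
  [ 0   0  1  -3  1 ]
  [ 0   0  0   1  0 ]
  [ 0   0  0   0  1 ]
Subtract R4 from R2.
  [ 1  -4  3   1  0 ]
  [ 0   0  1  -3  0 ]
  [ 0   0  0   1  0 ]
  [ 0   0  0   0  1 ]
Add 3 times R3 to R2.
  [ 1  -4  3  1  0 ]
  [ 0   0  1  0  0 ]
  [ 0   0  0  1  0 ]
  [ 0   0  0  0  1 ]
Subtract R3 from R1.
  [ 1  -4  3  0  0 ]
  [ 0   0  1  0  0 ]
  [ 0   0  0  1  0 ]
  [ 0   0  0  0  1 ]
Subtract 3 times R2 from R1.
  [ 1  -4  0  0  0 ]
  [ 0   0  1  0  0 ]
  [ 0   0  0  1  0 ]
  [ 0   0  0  0  1 ]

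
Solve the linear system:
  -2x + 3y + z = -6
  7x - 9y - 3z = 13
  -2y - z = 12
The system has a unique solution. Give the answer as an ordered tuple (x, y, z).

(-5, -4, -4)

Form the augmented matrix and row-reduce:
  [ -2   3   1  |  -6 ]
  [  7  -9  -3  |  13 ]
  [  0  -2  -1  |  12 ]
R1 := -1/2·R1
  [ 1  -3/2  -1/2  |   3 ]
  [ 7    -9    -3  |  13 ]
  [ 0    -2    -1  |  12 ]
R2 := R2 − 7·R1
  [ 1  -3/2  -1/2  |   3 ]
  [ 0   3/2   1/2  |  -8 ]
  [ 0    -2    -1  |  12 ]
R2 := 2/3·R2
  [ 1  -3/2  -1/2  |      3 ]
  [ 0     1   1/3  |  -16/3 ]
  [ 0    -2    -1  |     12 ]
R3 := R3 + 2·R2
  [ 1  -3/2  -1/2  |      3 ]
  [ 0     1   1/3  |  -16/3 ]
  [ 0     0  -1/3  |    4/3 ]
R3 := -3·R3
  [ 1  -3/2  -1/2  |      3 ]
  [ 0     1   1/3  |  -16/3 ]
  [ 0     0     1  |     -4 ]
R2 := R2 − 1/3·R3
  [ 1  -3/2  -1/2  |   3 ]
  [ 0     1     0  |  -4 ]
  [ 0     0     1  |  -4 ]
R1 := R1 + 1/2·R3
  [ 1  -3/2  0  |   1 ]
  [ 0     1  0  |  -4 ]
  [ 0     0  1  |  -4 ]
R1 := R1 + 3/2·R2
  [ 1  0  0  |  -5 ]
  [ 0  1  0  |  -4 ]
  [ 0  0  1  |  -4 ]
Reading off the last column: x = -5, y = -4, z = -4.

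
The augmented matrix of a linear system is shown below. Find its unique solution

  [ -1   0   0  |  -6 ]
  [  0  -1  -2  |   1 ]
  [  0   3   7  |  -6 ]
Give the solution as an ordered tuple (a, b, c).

r1 -> -1·r1
r2 -> -1·r2
r3 -> r3 − 3·r2
r2 -> r2 − 2·r3
Reading off the last column: a = 6, b = 5, c = -3.

(6, 5, -3)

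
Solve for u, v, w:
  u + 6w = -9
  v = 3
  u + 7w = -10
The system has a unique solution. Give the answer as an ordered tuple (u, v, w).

Form the augmented matrix and row-reduce:
  [ 1  0  6  |   -9 ]
  [ 0  1  0  |    3 ]
  [ 1  0  7  |  -10 ]
R3 -> R3 − R1
  [ 1  0  6  |  -9 ]
  [ 0  1  0  |   3 ]
  [ 0  0  1  |  -1 ]
R1 -> R1 − 6·R3
  [ 1  0  0  |  -3 ]
  [ 0  1  0  |   3 ]
  [ 0  0  1  |  -1 ]
Reading off the last column: u = -3, v = 3, w = -1.

(-3, 3, -1)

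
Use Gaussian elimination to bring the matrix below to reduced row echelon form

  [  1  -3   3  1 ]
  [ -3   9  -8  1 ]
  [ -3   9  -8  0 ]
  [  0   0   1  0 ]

Add 3 times R1 to R2.
  [  1  -3   3  1 ]
  [  0   0   1  4 ]
  [ -3   9  -8  0 ]
  [  0   0   1  0 ]
Add 3 times R1 to R3.
  [ 1  -3  3  1 ]
  [ 0   0  1  4 ]
  [ 0   0  1  3 ]
  [ 0   0  1  0 ]
Subtract R2 from R3.
  [ 1  -3  3   1 ]
  [ 0   0  1   4 ]
  [ 0   0  0  -1 ]
  [ 0   0  1   0 ]
Subtract R2 from R4.
  [ 1  -3  3   1 ]
  [ 0   0  1   4 ]
  [ 0   0  0  -1 ]
  [ 0   0  0  -4 ]
Multiply R3 by -1.
  [ 1  -3  3   1 ]
  [ 0   0  1   4 ]
  [ 0   0  0   1 ]
  [ 0   0  0  -4 ]
Add 4 times R3 to R4.
  [ 1  -3  3  1 ]
  [ 0   0  1  4 ]
  [ 0   0  0  1 ]
  [ 0   0  0  0 ]
Subtract 4 times R3 from R2.
  [ 1  -3  3  1 ]
  [ 0   0  1  0 ]
  [ 0   0  0  1 ]
  [ 0   0  0  0 ]
Subtract R3 from R1.
  [ 1  -3  3  0 ]
  [ 0   0  1  0 ]
  [ 0   0  0  1 ]
  [ 0   0  0  0 ]
Subtract 3 times R2 from R1.
  [ 1  -3  0  0 ]
  [ 0   0  1  0 ]
  [ 0   0  0  1 ]
  [ 0   0  0  0 ]

[[1, -3, 0, 0], [0, 0, 1, 0], [0, 0, 0, 1], [0, 0, 0, 0]]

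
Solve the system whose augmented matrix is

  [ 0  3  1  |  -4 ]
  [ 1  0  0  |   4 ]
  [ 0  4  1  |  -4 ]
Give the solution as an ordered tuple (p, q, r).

(4, 0, -4)

R1 ↔ R2
  [ 1  0  0  |   4 ]
  [ 0  3  1  |  -4 ]
  [ 0  4  1  |  -4 ]
R2 → 1/3·R2
  [ 1  0    0  |     4 ]
  [ 0  1  1/3  |  -4/3 ]
  [ 0  4    1  |    -4 ]
R3 → R3 − 4·R2
  [ 1  0     0  |     4 ]
  [ 0  1   1/3  |  -4/3 ]
  [ 0  0  -1/3  |   4/3 ]
R3 → -3·R3
  [ 1  0    0  |     4 ]
  [ 0  1  1/3  |  -4/3 ]
  [ 0  0    1  |    -4 ]
R2 → R2 − 1/3·R3
  [ 1  0  0  |   4 ]
  [ 0  1  0  |   0 ]
  [ 0  0  1  |  -4 ]
Reading off the last column: p = 4, q = 0, r = -4.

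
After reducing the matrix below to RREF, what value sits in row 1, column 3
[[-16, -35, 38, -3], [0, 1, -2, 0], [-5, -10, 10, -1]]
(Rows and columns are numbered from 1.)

Multiply R1 by -1/16.
  [  1  35/16  -19/8  3/16 ]
  [  0      1     -2     0 ]
  [ -5    -10     10    -1 ]
Add 5 times R1 to R3.
  [ 1  35/16  -19/8   3/16 ]
  [ 0      1     -2      0 ]
  [ 0  15/16  -15/8  -1/16 ]
Subtract 15/16 times R2 from R3.
  [ 1  35/16  -19/8   3/16 ]
  [ 0      1     -2      0 ]
  [ 0      0      0  -1/16 ]
Multiply R3 by -16.
  [ 1  35/16  -19/8  3/16 ]
  [ 0      1     -2     0 ]
  [ 0      0      0     1 ]
Subtract 3/16 times R3 from R1.
  [ 1  35/16  -19/8  0 ]
  [ 0      1     -2  0 ]
  [ 0      0      0  1 ]
Subtract 35/16 times R2 from R1.
  [ 1  0   2  0 ]
  [ 0  1  -2  0 ]
  [ 0  0   0  1 ]

2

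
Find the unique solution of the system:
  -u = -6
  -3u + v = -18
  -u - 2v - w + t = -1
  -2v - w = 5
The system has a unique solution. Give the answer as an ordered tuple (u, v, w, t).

Form the augmented matrix and row-reduce:
  [ -1   0   0  0  |   -6 ]
  [ -3   1   0  0  |  -18 ]
  [ -1  -2  -1  1  |   -1 ]
  [  0  -2  -1  0  |    5 ]
Multiply ρ1 by -1.
  [  1   0   0  0  |    6 ]
  [ -3   1   0  0  |  -18 ]
  [ -1  -2  -1  1  |   -1 ]
  [  0  -2  -1  0  |    5 ]
Add 3 times ρ1 to ρ2.
  [  1   0   0  0  |   6 ]
  [  0   1   0  0  |   0 ]
  [ -1  -2  -1  1  |  -1 ]
  [  0  -2  -1  0  |   5 ]
Add ρ1 to ρ3.
  [ 1   0   0  0  |  6 ]
  [ 0   1   0  0  |  0 ]
  [ 0  -2  -1  1  |  5 ]
  [ 0  -2  -1  0  |  5 ]
Add 2 times ρ2 to ρ3.
  [ 1   0   0  0  |  6 ]
  [ 0   1   0  0  |  0 ]
  [ 0   0  -1  1  |  5 ]
  [ 0  -2  -1  0  |  5 ]
Add 2 times ρ2 to ρ4.
  [ 1  0   0  0  |  6 ]
  [ 0  1   0  0  |  0 ]
  [ 0  0  -1  1  |  5 ]
  [ 0  0  -1  0  |  5 ]
Multiply ρ3 by -1.
  [ 1  0   0   0  |   6 ]
  [ 0  1   0   0  |   0 ]
  [ 0  0   1  -1  |  -5 ]
  [ 0  0  -1   0  |   5 ]
Add ρ3 to ρ4.
  [ 1  0  0   0  |   6 ]
  [ 0  1  0   0  |   0 ]
  [ 0  0  1  -1  |  -5 ]
  [ 0  0  0  -1  |   0 ]
Multiply ρ4 by -1.
  [ 1  0  0   0  |   6 ]
  [ 0  1  0   0  |   0 ]
  [ 0  0  1  -1  |  -5 ]
  [ 0  0  0   1  |   0 ]
Add ρ4 to ρ3.
  [ 1  0  0  0  |   6 ]
  [ 0  1  0  0  |   0 ]
  [ 0  0  1  0  |  -5 ]
  [ 0  0  0  1  |   0 ]
Reading off the last column: u = 6, v = 0, w = -5, t = 0.

(6, 0, -5, 0)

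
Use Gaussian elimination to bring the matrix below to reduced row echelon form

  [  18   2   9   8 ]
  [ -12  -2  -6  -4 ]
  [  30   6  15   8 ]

R1 -> 1/18·R1
  [   1  1/9  1/2  4/9 ]
  [ -12   -2   -6   -4 ]
  [  30    6   15    8 ]
R2 -> R2 + 12·R1
  [  1   1/9  1/2  4/9 ]
  [  0  -2/3    0  4/3 ]
  [ 30     6   15    8 ]
R3 -> R3 − 30·R1
  [ 1   1/9  1/2    4/9 ]
  [ 0  -2/3    0    4/3 ]
  [ 0   8/3    0  -16/3 ]
R2 -> -3/2·R2
  [ 1  1/9  1/2    4/9 ]
  [ 0    1    0     -2 ]
  [ 0  8/3    0  -16/3 ]
R3 -> R3 − 8/3·R2
  [ 1  1/9  1/2  4/9 ]
  [ 0    1    0   -2 ]
  [ 0    0    0    0 ]
R1 -> R1 − 1/9·R2
  [ 1  0  1/2  2/3 ]
  [ 0  1    0   -2 ]
  [ 0  0    0    0 ]

[[1, 0, 1/2, 2/3], [0, 1, 0, -2], [0, 0, 0, 0]]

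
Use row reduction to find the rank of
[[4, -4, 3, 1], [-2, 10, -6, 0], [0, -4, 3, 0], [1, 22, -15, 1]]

rank = 4

r1 ← 1/4·r1
r2 ← r2 + 2·r1
r4 ← r4 − r1
r2 ← 1/8·r2
r3 ← r3 + 4·r2
r4 ← r4 − 23·r2
r3 ← 4/3·r3
r4 ← r4 + 45/16·r3
r4 ← 4·r4
r3 ← r3 − 1/3·r4
r2 ← r2 − 1/16·r4
r1 ← r1 − 1/4·r4
r2 ← r2 + 9/16·r3
r1 ← r1 − 3/4·r3
r1 ← r1 + r2
The reduced form has 4 nonzero rows.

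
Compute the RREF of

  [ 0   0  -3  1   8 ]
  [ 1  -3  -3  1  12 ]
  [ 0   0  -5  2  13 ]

ρ1 <-> ρ2
  [ 1  -3  -3  1  12 ]
  [ 0   0  -3  1   8 ]
  [ 0   0  -5  2  13 ]
ρ2 -> -1/3·ρ2
  [ 1  -3  -3     1    12 ]
  [ 0   0   1  -1/3  -8/3 ]
  [ 0   0  -5     2    13 ]
ρ3 -> ρ3 + 5·ρ2
  [ 1  -3  -3     1    12 ]
  [ 0   0   1  -1/3  -8/3 ]
  [ 0   0   0   1/3  -1/3 ]
ρ3 -> 3·ρ3
  [ 1  -3  -3     1    12 ]
  [ 0   0   1  -1/3  -8/3 ]
  [ 0   0   0     1    -1 ]
ρ2 -> ρ2 + 1/3·ρ3
  [ 1  -3  -3  1  12 ]
  [ 0   0   1  0  -3 ]
  [ 0   0   0  1  -1 ]
ρ1 -> ρ1 − ρ3
  [ 1  -3  -3  0  13 ]
  [ 0   0   1  0  -3 ]
  [ 0   0   0  1  -1 ]
ρ1 -> ρ1 + 3·ρ2
  [ 1  -3  0  0   4 ]
  [ 0   0  1  0  -3 ]
  [ 0   0  0  1  -1 ]

[[1, -3, 0, 0, 4], [0, 0, 1, 0, -3], [0, 0, 0, 1, -1]]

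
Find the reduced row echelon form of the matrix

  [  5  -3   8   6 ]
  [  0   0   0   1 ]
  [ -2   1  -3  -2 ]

R1 -> 1/5·R1
R3 -> R3 + 2·R1
R2 ↔ R3
R2 -> -5·R2
R2 -> R2 + 2·R3
R1 -> R1 − 6/5·R3
R1 -> R1 + 3/5·R2

[[1, 0, 1, 0], [0, 1, -1, 0], [0, 0, 0, 1]]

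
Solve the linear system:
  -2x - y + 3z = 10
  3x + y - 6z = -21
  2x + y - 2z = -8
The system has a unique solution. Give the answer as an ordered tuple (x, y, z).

(-5, 6, 2)

Form the augmented matrix and row-reduce:
  [ -2  -1   3  |   10 ]
  [  3   1  -6  |  -21 ]
  [  2   1  -2  |   -8 ]
ρ1 -> -1/2·ρ1
  [ 1  1/2  -3/2  |   -5 ]
  [ 3    1    -6  |  -21 ]
  [ 2    1    -2  |   -8 ]
ρ2 -> ρ2 − 3·ρ1
  [ 1   1/2  -3/2  |  -5 ]
  [ 0  -1/2  -3/2  |  -6 ]
  [ 2     1    -2  |  -8 ]
ρ3 -> ρ3 − 2·ρ1
  [ 1   1/2  -3/2  |  -5 ]
  [ 0  -1/2  -3/2  |  -6 ]
  [ 0     0     1  |   2 ]
ρ2 -> -2·ρ2
  [ 1  1/2  -3/2  |  -5 ]
  [ 0    1     3  |  12 ]
  [ 0    0     1  |   2 ]
ρ2 -> ρ2 − 3·ρ3
  [ 1  1/2  -3/2  |  -5 ]
  [ 0    1     0  |   6 ]
  [ 0    0     1  |   2 ]
ρ1 -> ρ1 + 3/2·ρ3
  [ 1  1/2  0  |  -2 ]
  [ 0    1  0  |   6 ]
  [ 0    0  1  |   2 ]
ρ1 -> ρ1 − 1/2·ρ2
  [ 1  0  0  |  -5 ]
  [ 0  1  0  |   6 ]
  [ 0  0  1  |   2 ]
Reading off the last column: x = -5, y = 6, z = 2.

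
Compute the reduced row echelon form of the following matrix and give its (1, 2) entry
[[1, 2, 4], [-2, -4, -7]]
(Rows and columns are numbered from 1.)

r2 := r2 + 2·r1
  [ 1  2  4 ]
  [ 0  0  1 ]
r1 := r1 − 4·r2
  [ 1  2  0 ]
  [ 0  0  1 ]

2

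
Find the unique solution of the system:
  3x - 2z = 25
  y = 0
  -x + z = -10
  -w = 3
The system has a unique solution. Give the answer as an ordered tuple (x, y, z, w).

Form the augmented matrix and row-reduce:
  [  3  0  -2   0  |   25 ]
  [  0  1   0   0  |    0 ]
  [ -1  0   1   0  |  -10 ]
  [  0  0   0  -1  |    3 ]
Multiply ρ1 by 1/3.
  [  1  0  -2/3   0  |  25/3 ]
  [  0  1     0   0  |     0 ]
  [ -1  0     1   0  |   -10 ]
  [  0  0     0  -1  |     3 ]
Add ρ1 to ρ3.
  [ 1  0  -2/3   0  |  25/3 ]
  [ 0  1     0   0  |     0 ]
  [ 0  0   1/3   0  |  -5/3 ]
  [ 0  0     0  -1  |     3 ]
Multiply ρ3 by 3.
  [ 1  0  -2/3   0  |  25/3 ]
  [ 0  1     0   0  |     0 ]
  [ 0  0     1   0  |    -5 ]
  [ 0  0     0  -1  |     3 ]
Multiply ρ4 by -1.
  [ 1  0  -2/3  0  |  25/3 ]
  [ 0  1     0  0  |     0 ]
  [ 0  0     1  0  |    -5 ]
  [ 0  0     0  1  |    -3 ]
Add 2/3 times ρ3 to ρ1.
  [ 1  0  0  0  |   5 ]
  [ 0  1  0  0  |   0 ]
  [ 0  0  1  0  |  -5 ]
  [ 0  0  0  1  |  -3 ]
Reading off the last column: x = 5, y = 0, z = -5, w = -3.

(5, 0, -5, -3)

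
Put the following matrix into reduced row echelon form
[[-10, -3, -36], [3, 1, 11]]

[[1, 0, 3], [0, 1, 2]]

ρ1 -> -1/10·ρ1
  [ 1  3/10  18/5 ]
  [ 3     1    11 ]
ρ2 -> ρ2 − 3·ρ1
  [ 1  3/10  18/5 ]
  [ 0  1/10   1/5 ]
ρ2 -> 10·ρ2
  [ 1  3/10  18/5 ]
  [ 0     1     2 ]
ρ1 -> ρ1 − 3/10·ρ2
  [ 1  0  3 ]
  [ 0  1  2 ]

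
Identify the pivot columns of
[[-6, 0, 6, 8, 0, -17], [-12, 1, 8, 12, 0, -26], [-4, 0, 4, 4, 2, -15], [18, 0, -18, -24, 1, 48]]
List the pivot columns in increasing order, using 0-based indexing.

r1 := -1/6·r1
  [   1  0   -1  -4/3  0  17/6 ]
  [ -12  1    8    12  0   -26 ]
  [  -4  0    4     4  2   -15 ]
  [  18  0  -18   -24  1    48 ]
r2 := r2 + 12·r1
  [  1  0   -1  -4/3  0  17/6 ]
  [  0  1   -4    -4  0     8 ]
  [ -4  0    4     4  2   -15 ]
  [ 18  0  -18   -24  1    48 ]
r3 := r3 + 4·r1
  [  1  0   -1  -4/3  0   17/6 ]
  [  0  1   -4    -4  0      8 ]
  [  0  0    0  -4/3  2  -11/3 ]
  [ 18  0  -18   -24  1     48 ]
r4 := r4 − 18·r1
  [ 1  0  -1  -4/3  0   17/6 ]
  [ 0  1  -4    -4  0      8 ]
  [ 0  0   0  -4/3  2  -11/3 ]
  [ 0  0   0     0  1     -3 ]
r3 := -3/4·r3
  [ 1  0  -1  -4/3     0  17/6 ]
  [ 0  1  -4    -4     0     8 ]
  [ 0  0   0     1  -3/2  11/4 ]
  [ 0  0   0     0     1    -3 ]
r3 := r3 + 3/2·r4
  [ 1  0  -1  -4/3  0  17/6 ]
  [ 0  1  -4    -4  0     8 ]
  [ 0  0   0     1  0  -7/4 ]
  [ 0  0   0     0  1    -3 ]
r2 := r2 + 4·r3
  [ 1  0  -1  -4/3  0  17/6 ]
  [ 0  1  -4     0  0     1 ]
  [ 0  0   0     1  0  -7/4 ]
  [ 0  0   0     0  1    -3 ]
r1 := r1 + 4/3·r3
  [ 1  0  -1  0  0   1/2 ]
  [ 0  1  -4  0  0     1 ]
  [ 0  0   0  1  0  -7/4 ]
  [ 0  0   0  0  1    -3 ]
Pivot columns are the columns containing a leading 1.

0, 1, 3, 4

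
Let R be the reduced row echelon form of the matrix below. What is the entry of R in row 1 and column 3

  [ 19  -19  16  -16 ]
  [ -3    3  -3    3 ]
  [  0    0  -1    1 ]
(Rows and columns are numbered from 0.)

-1

r1 -> 1/19·r1
  [  1  -1  16/19  -16/19 ]
  [ -3   3     -3       3 ]
  [  0   0     -1       1 ]
r2 -> r2 + 3·r1
  [ 1  -1  16/19  -16/19 ]
  [ 0   0  -9/19    9/19 ]
  [ 0   0     -1       1 ]
r2 -> -19/9·r2
  [ 1  -1  16/19  -16/19 ]
  [ 0   0      1      -1 ]
  [ 0   0     -1       1 ]
r3 -> r3 + r2
  [ 1  -1  16/19  -16/19 ]
  [ 0   0      1      -1 ]
  [ 0   0      0       0 ]
r1 -> r1 − 16/19·r2
  [ 1  -1  0   0 ]
  [ 0   0  1  -1 ]
  [ 0   0  0   0 ]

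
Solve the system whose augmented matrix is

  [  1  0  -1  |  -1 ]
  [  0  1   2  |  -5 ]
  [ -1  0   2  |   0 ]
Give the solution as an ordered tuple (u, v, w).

(-2, -3, -1)

Add R1 to R3.
  [ 1  0  -1  |  -1 ]
  [ 0  1   2  |  -5 ]
  [ 0  0   1  |  -1 ]
Subtract 2 times R3 from R2.
  [ 1  0  -1  |  -1 ]
  [ 0  1   0  |  -3 ]
  [ 0  0   1  |  -1 ]
Add R3 to R1.
  [ 1  0  0  |  -2 ]
  [ 0  1  0  |  -3 ]
  [ 0  0  1  |  -1 ]
Reading off the last column: u = -2, v = -3, w = -1.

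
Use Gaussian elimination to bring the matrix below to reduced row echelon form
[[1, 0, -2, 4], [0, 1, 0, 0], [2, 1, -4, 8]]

[[1, 0, -2, 4], [0, 1, 0, 0], [0, 0, 0, 0]]

Subtract 2 times ρ1 from ρ3.
Subtract ρ2 from ρ3.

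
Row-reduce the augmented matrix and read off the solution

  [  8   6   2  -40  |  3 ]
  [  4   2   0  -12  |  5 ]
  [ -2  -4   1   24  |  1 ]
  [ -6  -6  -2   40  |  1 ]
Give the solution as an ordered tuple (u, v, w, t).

R1 -> 1/8·R1
  [  1  3/4  1/4   -5  |  3/8 ]
  [  4    2    0  -12  |    5 ]
  [ -2   -4    1   24  |    1 ]
  [ -6   -6   -2   40  |    1 ]
R2 -> R2 − 4·R1
  [  1  3/4  1/4  -5  |  3/8 ]
  [  0   -1   -1   8  |  7/2 ]
  [ -2   -4    1  24  |    1 ]
  [ -6   -6   -2  40  |    1 ]
R3 -> R3 + 2·R1
  [  1   3/4  1/4  -5  |  3/8 ]
  [  0    -1   -1   8  |  7/2 ]
  [  0  -5/2  3/2  14  |  7/4 ]
  [ -6    -6   -2  40  |    1 ]
R4 -> R4 + 6·R1
  [ 1   3/4   1/4  -5  |   3/8 ]
  [ 0    -1    -1   8  |   7/2 ]
  [ 0  -5/2   3/2  14  |   7/4 ]
  [ 0  -3/2  -1/2  10  |  13/4 ]
R2 -> -1·R2
  [ 1   3/4   1/4  -5  |   3/8 ]
  [ 0     1     1  -8  |  -7/2 ]
  [ 0  -5/2   3/2  14  |   7/4 ]
  [ 0  -3/2  -1/2  10  |  13/4 ]
R3 -> R3 + 5/2·R2
  [ 1   3/4   1/4  -5  |   3/8 ]
  [ 0     1     1  -8  |  -7/2 ]
  [ 0     0     4  -6  |    -7 ]
  [ 0  -3/2  -1/2  10  |  13/4 ]
R4 -> R4 + 3/2·R2
  [ 1  3/4  1/4  -5  |   3/8 ]
  [ 0    1    1  -8  |  -7/2 ]
  [ 0    0    4  -6  |    -7 ]
  [ 0    0    1  -2  |    -2 ]
R3 -> 1/4·R3
  [ 1  3/4  1/4    -5  |   3/8 ]
  [ 0    1    1    -8  |  -7/2 ]
  [ 0    0    1  -3/2  |  -7/4 ]
  [ 0    0    1    -2  |    -2 ]
R4 -> R4 − R3
  [ 1  3/4  1/4    -5  |   3/8 ]
  [ 0    1    1    -8  |  -7/2 ]
  [ 0    0    1  -3/2  |  -7/4 ]
  [ 0    0    0  -1/2  |  -1/4 ]
R4 -> -2·R4
  [ 1  3/4  1/4    -5  |   3/8 ]
  [ 0    1    1    -8  |  -7/2 ]
  [ 0    0    1  -3/2  |  -7/4 ]
  [ 0    0    0     1  |   1/2 ]
R3 -> R3 + 3/2·R4
  [ 1  3/4  1/4  -5  |   3/8 ]
  [ 0    1    1  -8  |  -7/2 ]
  [ 0    0    1   0  |    -1 ]
  [ 0    0    0   1  |   1/2 ]
R2 -> R2 + 8·R4
  [ 1  3/4  1/4  -5  |  3/8 ]
  [ 0    1    1   0  |  1/2 ]
  [ 0    0    1   0  |   -1 ]
  [ 0    0    0   1  |  1/2 ]
R1 -> R1 + 5·R4
  [ 1  3/4  1/4  0  |  23/8 ]
  [ 0    1    1  0  |   1/2 ]
  [ 0    0    1  0  |    -1 ]
  [ 0    0    0  1  |   1/2 ]
R2 -> R2 − R3
  [ 1  3/4  1/4  0  |  23/8 ]
  [ 0    1    0  0  |   3/2 ]
  [ 0    0    1  0  |    -1 ]
  [ 0    0    0  1  |   1/2 ]
R1 -> R1 − 1/4·R3
  [ 1  3/4  0  0  |  25/8 ]
  [ 0    1  0  0  |   3/2 ]
  [ 0    0  1  0  |    -1 ]
  [ 0    0  0  1  |   1/2 ]
R1 -> R1 − 3/4·R2
  [ 1  0  0  0  |    2 ]
  [ 0  1  0  0  |  3/2 ]
  [ 0  0  1  0  |   -1 ]
  [ 0  0  0  1  |  1/2 ]
Reading off the last column: u = 2, v = 3/2, w = -1, t = 1/2.

(2, 3/2, -1, 1/2)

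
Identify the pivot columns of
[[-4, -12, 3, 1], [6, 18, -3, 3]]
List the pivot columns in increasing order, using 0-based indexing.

R1 -> -1/4·R1
  [ 1   3  -3/4  -1/4 ]
  [ 6  18    -3     3 ]
R2 -> R2 − 6·R1
  [ 1  3  -3/4  -1/4 ]
  [ 0  0   3/2   9/2 ]
R2 -> 2/3·R2
  [ 1  3  -3/4  -1/4 ]
  [ 0  0     1     3 ]
R1 -> R1 + 3/4·R2
  [ 1  3  0  2 ]
  [ 0  0  1  3 ]
Pivot columns are the columns containing a leading 1.

0, 2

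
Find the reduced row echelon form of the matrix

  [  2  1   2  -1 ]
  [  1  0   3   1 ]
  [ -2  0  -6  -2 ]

R1 := 1/2·R1
  [  1  1/2   1  -1/2 ]
  [  1    0   3     1 ]
  [ -2    0  -6    -2 ]
R2 := R2 − R1
  [  1   1/2   1  -1/2 ]
  [  0  -1/2   2   3/2 ]
  [ -2     0  -6    -2 ]
R3 := R3 + 2·R1
  [ 1   1/2   1  -1/2 ]
  [ 0  -1/2   2   3/2 ]
  [ 0     1  -4    -3 ]
R2 := -2·R2
  [ 1  1/2   1  -1/2 ]
  [ 0    1  -4    -3 ]
  [ 0    1  -4    -3 ]
R3 := R3 − R2
  [ 1  1/2   1  -1/2 ]
  [ 0    1  -4    -3 ]
  [ 0    0   0     0 ]
R1 := R1 − 1/2·R2
  [ 1  0   3   1 ]
  [ 0  1  -4  -3 ]
  [ 0  0   0   0 ]

[[1, 0, 3, 1], [0, 1, -4, -3], [0, 0, 0, 0]]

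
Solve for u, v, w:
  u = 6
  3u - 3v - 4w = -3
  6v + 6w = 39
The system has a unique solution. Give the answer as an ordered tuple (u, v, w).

Form the augmented matrix and row-reduce:
  [ 1   0   0  |   6 ]
  [ 3  -3  -4  |  -3 ]
  [ 0   6   6  |  39 ]
R2 := R2 − 3·R1
  [ 1   0   0  |    6 ]
  [ 0  -3  -4  |  -21 ]
  [ 0   6   6  |   39 ]
R2 := -1/3·R2
  [ 1  0    0  |   6 ]
  [ 0  1  4/3  |   7 ]
  [ 0  6    6  |  39 ]
R3 := R3 − 6·R2
  [ 1  0    0  |   6 ]
  [ 0  1  4/3  |   7 ]
  [ 0  0   -2  |  -3 ]
R3 := -1/2·R3
  [ 1  0    0  |    6 ]
  [ 0  1  4/3  |    7 ]
  [ 0  0    1  |  3/2 ]
R2 := R2 − 4/3·R3
  [ 1  0  0  |    6 ]
  [ 0  1  0  |    5 ]
  [ 0  0  1  |  3/2 ]
Reading off the last column: u = 6, v = 5, w = 3/2.

(6, 5, 3/2)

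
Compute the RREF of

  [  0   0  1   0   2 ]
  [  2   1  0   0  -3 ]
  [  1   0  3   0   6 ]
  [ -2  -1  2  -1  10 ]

Swap R1 and R2.
  [  2   1  0   0  -3 ]
  [  0   0  1   0   2 ]
  [  1   0  3   0   6 ]
  [ -2  -1  2  -1  10 ]
Multiply R1 by 1/2.
  [  1  1/2  0   0  -3/2 ]
  [  0    0  1   0     2 ]
  [  1    0  3   0     6 ]
  [ -2   -1  2  -1    10 ]
Subtract R1 from R3.
  [  1   1/2  0   0  -3/2 ]
  [  0     0  1   0     2 ]
  [  0  -1/2  3   0  15/2 ]
  [ -2    -1  2  -1    10 ]
Add 2 times R1 to R4.
  [ 1   1/2  0   0  -3/2 ]
  [ 0     0  1   0     2 ]
  [ 0  -1/2  3   0  15/2 ]
  [ 0     0  2  -1     7 ]
Swap R2 and R3.
  [ 1   1/2  0   0  -3/2 ]
  [ 0  -1/2  3   0  15/2 ]
  [ 0     0  1   0     2 ]
  [ 0     0  2  -1     7 ]
Multiply R2 by -2.
  [ 1  1/2   0   0  -3/2 ]
  [ 0    1  -6   0   -15 ]
  [ 0    0   1   0     2 ]
  [ 0    0   2  -1     7 ]
Subtract 2 times R3 from R4.
  [ 1  1/2   0   0  -3/2 ]
  [ 0    1  -6   0   -15 ]
  [ 0    0   1   0     2 ]
  [ 0    0   0  -1     3 ]
Multiply R4 by -1.
  [ 1  1/2   0  0  -3/2 ]
  [ 0    1  -6  0   -15 ]
  [ 0    0   1  0     2 ]
  [ 0    0   0  1    -3 ]
Add 6 times R3 to R2.
  [ 1  1/2  0  0  -3/2 ]
  [ 0    1  0  0    -3 ]
  [ 0    0  1  0     2 ]
  [ 0    0  0  1    -3 ]
Subtract 1/2 times R2 from R1.
  [ 1  0  0  0   0 ]
  [ 0  1  0  0  -3 ]
  [ 0  0  1  0   2 ]
  [ 0  0  0  1  -3 ]

[[1, 0, 0, 0, 0], [0, 1, 0, 0, -3], [0, 0, 1, 0, 2], [0, 0, 0, 1, -3]]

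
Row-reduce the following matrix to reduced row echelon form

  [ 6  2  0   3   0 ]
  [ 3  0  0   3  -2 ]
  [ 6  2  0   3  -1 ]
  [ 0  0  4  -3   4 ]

[[1, 0, 0, 1, 0], [0, 1, 0, -3/2, 0], [0, 0, 1, -3/4, 0], [0, 0, 0, 0, 1]]

R1 := 1/6·R1
  [ 1  1/3  0  1/2   0 ]
  [ 3    0  0    3  -2 ]
  [ 6    2  0    3  -1 ]
  [ 0    0  4   -3   4 ]
R2 := R2 − 3·R1
  [ 1  1/3  0  1/2   0 ]
  [ 0   -1  0  3/2  -2 ]
  [ 6    2  0    3  -1 ]
  [ 0    0  4   -3   4 ]
R3 := R3 − 6·R1
  [ 1  1/3  0  1/2   0 ]
  [ 0   -1  0  3/2  -2 ]
  [ 0    0  0    0  -1 ]
  [ 0    0  4   -3   4 ]
R2 := -1·R2
  [ 1  1/3  0   1/2   0 ]
  [ 0    1  0  -3/2   2 ]
  [ 0    0  0     0  -1 ]
  [ 0    0  4    -3   4 ]
R3 <-> R4
  [ 1  1/3  0   1/2   0 ]
  [ 0    1  0  -3/2   2 ]
  [ 0    0  4    -3   4 ]
  [ 0    0  0     0  -1 ]
R3 := 1/4·R3
  [ 1  1/3  0   1/2   0 ]
  [ 0    1  0  -3/2   2 ]
  [ 0    0  1  -3/4   1 ]
  [ 0    0  0     0  -1 ]
R4 := -1·R4
  [ 1  1/3  0   1/2  0 ]
  [ 0    1  0  -3/2  2 ]
  [ 0    0  1  -3/4  1 ]
  [ 0    0  0     0  1 ]
R3 := R3 − R4
  [ 1  1/3  0   1/2  0 ]
  [ 0    1  0  -3/2  2 ]
  [ 0    0  1  -3/4  0 ]
  [ 0    0  0     0  1 ]
R2 := R2 − 2·R4
  [ 1  1/3  0   1/2  0 ]
  [ 0    1  0  -3/2  0 ]
  [ 0    0  1  -3/4  0 ]
  [ 0    0  0     0  1 ]
R1 := R1 − 1/3·R2
  [ 1  0  0     1  0 ]
  [ 0  1  0  -3/2  0 ]
  [ 0  0  1  -3/4  0 ]
  [ 0  0  0     0  1 ]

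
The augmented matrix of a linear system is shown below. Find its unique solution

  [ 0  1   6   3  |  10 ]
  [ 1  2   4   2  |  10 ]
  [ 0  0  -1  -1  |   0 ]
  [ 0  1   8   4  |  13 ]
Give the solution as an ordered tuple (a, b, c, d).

(2, 1, 3, -3)

R1 <=> R2
  [ 1  2   4   2  |  10 ]
  [ 0  1   6   3  |  10 ]
  [ 0  0  -1  -1  |   0 ]
  [ 0  1   8   4  |  13 ]
R4 -> R4 − R2
  [ 1  2   4   2  |  10 ]
  [ 0  1   6   3  |  10 ]
  [ 0  0  -1  -1  |   0 ]
  [ 0  0   2   1  |   3 ]
R3 -> -1·R3
  [ 1  2  4  2  |  10 ]
  [ 0  1  6  3  |  10 ]
  [ 0  0  1  1  |   0 ]
  [ 0  0  2  1  |   3 ]
R4 -> R4 − 2·R3
  [ 1  2  4   2  |  10 ]
  [ 0  1  6   3  |  10 ]
  [ 0  0  1   1  |   0 ]
  [ 0  0  0  -1  |   3 ]
R4 -> -1·R4
  [ 1  2  4  2  |  10 ]
  [ 0  1  6  3  |  10 ]
  [ 0  0  1  1  |   0 ]
  [ 0  0  0  1  |  -3 ]
R3 -> R3 − R4
  [ 1  2  4  2  |  10 ]
  [ 0  1  6  3  |  10 ]
  [ 0  0  1  0  |   3 ]
  [ 0  0  0  1  |  -3 ]
R2 -> R2 − 3·R4
  [ 1  2  4  2  |  10 ]
  [ 0  1  6  0  |  19 ]
  [ 0  0  1  0  |   3 ]
  [ 0  0  0  1  |  -3 ]
R1 -> R1 − 2·R4
  [ 1  2  4  0  |  16 ]
  [ 0  1  6  0  |  19 ]
  [ 0  0  1  0  |   3 ]
  [ 0  0  0  1  |  -3 ]
R2 -> R2 − 6·R3
  [ 1  2  4  0  |  16 ]
  [ 0  1  0  0  |   1 ]
  [ 0  0  1  0  |   3 ]
  [ 0  0  0  1  |  -3 ]
R1 -> R1 − 4·R3
  [ 1  2  0  0  |   4 ]
  [ 0  1  0  0  |   1 ]
  [ 0  0  1  0  |   3 ]
  [ 0  0  0  1  |  -3 ]
R1 -> R1 − 2·R2
  [ 1  0  0  0  |   2 ]
  [ 0  1  0  0  |   1 ]
  [ 0  0  1  0  |   3 ]
  [ 0  0  0  1  |  -3 ]
Reading off the last column: a = 2, b = 1, c = 3, d = -3.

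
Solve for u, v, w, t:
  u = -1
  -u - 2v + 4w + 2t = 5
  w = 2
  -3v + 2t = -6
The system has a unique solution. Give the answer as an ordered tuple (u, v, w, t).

Form the augmented matrix and row-reduce:
  [  1   0  0  0  |  -1 ]
  [ -1  -2  4  2  |   5 ]
  [  0   0  1  0  |   2 ]
  [  0  -3  0  2  |  -6 ]
ρ2 ← ρ2 + ρ1
ρ2 ← -1/2·ρ2
ρ4 ← ρ4 + 3·ρ2
ρ4 ← ρ4 + 6·ρ3
ρ4 ← -1·ρ4
ρ2 ← ρ2 + ρ4
ρ2 ← ρ2 + 2·ρ3
Reading off the last column: u = -1, v = 2, w = 2, t = 0.

(-1, 2, 2, 0)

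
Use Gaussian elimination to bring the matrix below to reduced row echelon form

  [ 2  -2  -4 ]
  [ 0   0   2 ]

[[1, -1, 0], [0, 0, 1]]

R1 ← 1/2·R1
  [ 1  -1  -2 ]
  [ 0   0   2 ]
R2 ← 1/2·R2
  [ 1  -1  -2 ]
  [ 0   0   1 ]
R1 ← R1 + 2·R2
  [ 1  -1  0 ]
  [ 0   0  1 ]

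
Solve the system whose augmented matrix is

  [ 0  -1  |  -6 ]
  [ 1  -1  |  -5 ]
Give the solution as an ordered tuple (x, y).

r1 <=> r2
  [ 1  -1  |  -5 ]
  [ 0  -1  |  -6 ]
r2 := -1·r2
  [ 1  -1  |  -5 ]
  [ 0   1  |   6 ]
r1 := r1 + r2
  [ 1  0  |  1 ]
  [ 0  1  |  6 ]
Reading off the last column: x = 1, y = 6.

(1, 6)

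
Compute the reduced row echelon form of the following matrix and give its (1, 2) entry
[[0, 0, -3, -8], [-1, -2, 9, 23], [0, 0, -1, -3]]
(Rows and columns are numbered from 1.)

R1 ↔ R2
  [ -1  -2   9  23 ]
  [  0   0  -3  -8 ]
  [  0   0  -1  -3 ]
R1 → -1·R1
  [ 1  2  -9  -23 ]
  [ 0  0  -3   -8 ]
  [ 0  0  -1   -3 ]
R2 → -1/3·R2
  [ 1  2  -9  -23 ]
  [ 0  0   1  8/3 ]
  [ 0  0  -1   -3 ]
R3 → R3 + R2
  [ 1  2  -9   -23 ]
  [ 0  0   1   8/3 ]
  [ 0  0   0  -1/3 ]
R3 → -3·R3
  [ 1  2  -9  -23 ]
  [ 0  0   1  8/3 ]
  [ 0  0   0    1 ]
R2 → R2 − 8/3·R3
  [ 1  2  -9  -23 ]
  [ 0  0   1    0 ]
  [ 0  0   0    1 ]
R1 → R1 + 23·R3
  [ 1  2  -9  0 ]
  [ 0  0   1  0 ]
  [ 0  0   0  1 ]
R1 → R1 + 9·R2
  [ 1  2  0  0 ]
  [ 0  0  1  0 ]
  [ 0  0  0  1 ]

2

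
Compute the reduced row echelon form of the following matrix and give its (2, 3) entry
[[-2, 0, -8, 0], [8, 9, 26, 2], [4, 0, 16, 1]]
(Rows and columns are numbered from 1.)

-2/3

r1 ← -1/2·r1
  [ 1  0   4  0 ]
  [ 8  9  26  2 ]
  [ 4  0  16  1 ]
r2 ← r2 − 8·r1
  [ 1  0   4  0 ]
  [ 0  9  -6  2 ]
  [ 4  0  16  1 ]
r3 ← r3 − 4·r1
  [ 1  0   4  0 ]
  [ 0  9  -6  2 ]
  [ 0  0   0  1 ]
r2 ← 1/9·r2
  [ 1  0     4    0 ]
  [ 0  1  -2/3  2/9 ]
  [ 0  0     0    1 ]
r2 ← r2 − 2/9·r3
  [ 1  0     4  0 ]
  [ 0  1  -2/3  0 ]
  [ 0  0     0  1 ]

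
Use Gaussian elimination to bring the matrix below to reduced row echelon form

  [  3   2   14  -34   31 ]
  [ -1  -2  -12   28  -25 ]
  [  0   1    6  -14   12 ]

r1 -> 1/3·r1
  [  1  2/3  14/3  -34/3  31/3 ]
  [ -1   -2   -12     28   -25 ]
  [  0    1     6    -14    12 ]
r2 -> r2 + r1
  [ 1   2/3   14/3  -34/3   31/3 ]
  [ 0  -4/3  -22/3   50/3  -44/3 ]
  [ 0     1      6    -14     12 ]
r2 -> -3/4·r2
  [ 1  2/3  14/3  -34/3  31/3 ]
  [ 0    1  11/2  -25/2    11 ]
  [ 0    1     6    -14    12 ]
r3 -> r3 − r2
  [ 1  2/3  14/3  -34/3  31/3 ]
  [ 0    1  11/2  -25/2    11 ]
  [ 0    0   1/2   -3/2     1 ]
r3 -> 2·r3
  [ 1  2/3  14/3  -34/3  31/3 ]
  [ 0    1  11/2  -25/2    11 ]
  [ 0    0     1     -3     2 ]
r2 -> r2 − 11/2·r3
  [ 1  2/3  14/3  -34/3  31/3 ]
  [ 0    1     0      4     0 ]
  [ 0    0     1     -3     2 ]
r1 -> r1 − 14/3·r3
  [ 1  2/3  0  8/3  1 ]
  [ 0    1  0    4  0 ]
  [ 0    0  1   -3  2 ]
r1 -> r1 − 2/3·r2
  [ 1  0  0   0  1 ]
  [ 0  1  0   4  0 ]
  [ 0  0  1  -3  2 ]

[[1, 0, 0, 0, 1], [0, 1, 0, 4, 0], [0, 0, 1, -3, 2]]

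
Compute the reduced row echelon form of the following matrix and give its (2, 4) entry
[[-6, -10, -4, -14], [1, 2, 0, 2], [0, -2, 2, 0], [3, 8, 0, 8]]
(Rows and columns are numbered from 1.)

Multiply R1 by -1/6.
  [ 1  5/3  2/3  7/3 ]
  [ 1    2    0    2 ]
  [ 0   -2    2    0 ]
  [ 3    8    0    8 ]
Subtract R1 from R2.
  [ 1  5/3   2/3   7/3 ]
  [ 0  1/3  -2/3  -1/3 ]
  [ 0   -2     2     0 ]
  [ 3    8     0     8 ]
Subtract 3 times R1 from R4.
  [ 1  5/3   2/3   7/3 ]
  [ 0  1/3  -2/3  -1/3 ]
  [ 0   -2     2     0 ]
  [ 0    3    -2     1 ]
Multiply R2 by 3.
  [ 1  5/3  2/3  7/3 ]
  [ 0    1   -2   -1 ]
  [ 0   -2    2    0 ]
  [ 0    3   -2    1 ]
Add 2 times R2 to R3.
  [ 1  5/3  2/3  7/3 ]
  [ 0    1   -2   -1 ]
  [ 0    0   -2   -2 ]
  [ 0    3   -2    1 ]
Subtract 3 times R2 from R4.
  [ 1  5/3  2/3  7/3 ]
  [ 0    1   -2   -1 ]
  [ 0    0   -2   -2 ]
  [ 0    0    4    4 ]
Multiply R3 by -1/2.
  [ 1  5/3  2/3  7/3 ]
  [ 0    1   -2   -1 ]
  [ 0    0    1    1 ]
  [ 0    0    4    4 ]
Subtract 4 times R3 from R4.
  [ 1  5/3  2/3  7/3 ]
  [ 0    1   -2   -1 ]
  [ 0    0    1    1 ]
  [ 0    0    0    0 ]
Add 2 times R3 to R2.
  [ 1  5/3  2/3  7/3 ]
  [ 0    1    0    1 ]
  [ 0    0    1    1 ]
  [ 0    0    0    0 ]
Subtract 2/3 times R3 from R1.
  [ 1  5/3  0  5/3 ]
  [ 0    1  0    1 ]
  [ 0    0  1    1 ]
  [ 0    0  0    0 ]
Subtract 5/3 times R2 from R1.
  [ 1  0  0  0 ]
  [ 0  1  0  1 ]
  [ 0  0  1  1 ]
  [ 0  0  0  0 ]

1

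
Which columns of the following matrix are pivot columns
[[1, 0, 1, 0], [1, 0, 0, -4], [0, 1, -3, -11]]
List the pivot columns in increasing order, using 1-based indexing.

r2 -> r2 − r1
  [ 1  0   1    0 ]
  [ 0  0  -1   -4 ]
  [ 0  1  -3  -11 ]
r2 <-> r3
  [ 1  0   1    0 ]
  [ 0  1  -3  -11 ]
  [ 0  0  -1   -4 ]
r3 -> -1·r3
  [ 1  0   1    0 ]
  [ 0  1  -3  -11 ]
  [ 0  0   1    4 ]
r2 -> r2 + 3·r3
  [ 1  0  1  0 ]
  [ 0  1  0  1 ]
  [ 0  0  1  4 ]
r1 -> r1 − r3
  [ 1  0  0  -4 ]
  [ 0  1  0   1 ]
  [ 0  0  1   4 ]
Pivot columns are the columns containing a leading 1.

1, 2, 3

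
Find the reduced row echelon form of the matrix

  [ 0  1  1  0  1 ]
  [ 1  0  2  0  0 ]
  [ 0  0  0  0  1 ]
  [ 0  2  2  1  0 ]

[[1, 0, 2, 0, 0], [0, 1, 1, 0, 0], [0, 0, 0, 1, 0], [0, 0, 0, 0, 1]]

R1 <-> R2
  [ 1  0  2  0  0 ]
  [ 0  1  1  0  1 ]
  [ 0  0  0  0  1 ]
  [ 0  2  2  1  0 ]
R4 -> R4 − 2·R2
  [ 1  0  2  0   0 ]
  [ 0  1  1  0   1 ]
  [ 0  0  0  0   1 ]
  [ 0  0  0  1  -2 ]
R3 <-> R4
  [ 1  0  2  0   0 ]
  [ 0  1  1  0   1 ]
  [ 0  0  0  1  -2 ]
  [ 0  0  0  0   1 ]
R3 -> R3 + 2·R4
  [ 1  0  2  0  0 ]
  [ 0  1  1  0  1 ]
  [ 0  0  0  1  0 ]
  [ 0  0  0  0  1 ]
R2 -> R2 − R4
  [ 1  0  2  0  0 ]
  [ 0  1  1  0  0 ]
  [ 0  0  0  1  0 ]
  [ 0  0  0  0  1 ]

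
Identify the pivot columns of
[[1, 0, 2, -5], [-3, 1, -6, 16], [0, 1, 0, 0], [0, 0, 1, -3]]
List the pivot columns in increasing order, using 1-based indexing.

1, 2, 3, 4

R2 → R2 + 3·R1
  [ 1  0  2  -5 ]
  [ 0  1  0   1 ]
  [ 0  1  0   0 ]
  [ 0  0  1  -3 ]
R3 → R3 − R2
  [ 1  0  2  -5 ]
  [ 0  1  0   1 ]
  [ 0  0  0  -1 ]
  [ 0  0  1  -3 ]
R3 <=> R4
  [ 1  0  2  -5 ]
  [ 0  1  0   1 ]
  [ 0  0  1  -3 ]
  [ 0  0  0  -1 ]
R4 → -1·R4
  [ 1  0  2  -5 ]
  [ 0  1  0   1 ]
  [ 0  0  1  -3 ]
  [ 0  0  0   1 ]
R3 → R3 + 3·R4
  [ 1  0  2  -5 ]
  [ 0  1  0   1 ]
  [ 0  0  1   0 ]
  [ 0  0  0   1 ]
R2 → R2 − R4
  [ 1  0  2  -5 ]
  [ 0  1  0   0 ]
  [ 0  0  1   0 ]
  [ 0  0  0   1 ]
R1 → R1 + 5·R4
  [ 1  0  2  0 ]
  [ 0  1  0  0 ]
  [ 0  0  1  0 ]
  [ 0  0  0  1 ]
R1 → R1 − 2·R3
  [ 1  0  0  0 ]
  [ 0  1  0  0 ]
  [ 0  0  1  0 ]
  [ 0  0  0  1 ]
Pivot columns are the columns containing a leading 1.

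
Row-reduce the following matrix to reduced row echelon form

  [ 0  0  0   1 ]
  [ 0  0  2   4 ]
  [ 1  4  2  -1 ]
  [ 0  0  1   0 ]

r1 ↔ r3
r2 ← 1/2·r2
r4 ← r4 − r2
r4 ← r4 + 2·r3
r2 ← r2 − 2·r3
r1 ← r1 + r3
r1 ← r1 − 2·r2

[[1, 4, 0, 0], [0, 0, 1, 0], [0, 0, 0, 1], [0, 0, 0, 0]]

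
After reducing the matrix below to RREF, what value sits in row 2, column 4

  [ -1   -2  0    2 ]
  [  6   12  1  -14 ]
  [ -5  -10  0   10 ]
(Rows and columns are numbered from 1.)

-2

r1 -> -1·r1
  [  1    2  0   -2 ]
  [  6   12  1  -14 ]
  [ -5  -10  0   10 ]
r2 -> r2 − 6·r1
  [  1    2  0  -2 ]
  [  0    0  1  -2 ]
  [ -5  -10  0  10 ]
r3 -> r3 + 5·r1
  [ 1  2  0  -2 ]
  [ 0  0  1  -2 ]
  [ 0  0  0   0 ]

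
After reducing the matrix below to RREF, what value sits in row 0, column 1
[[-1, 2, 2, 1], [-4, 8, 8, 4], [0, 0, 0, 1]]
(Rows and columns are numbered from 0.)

r1 := -1·r1
  [  1  -2  -2  -1 ]
  [ -4   8   8   4 ]
  [  0   0   0   1 ]
r2 := r2 + 4·r1
  [ 1  -2  -2  -1 ]
  [ 0   0   0   0 ]
  [ 0   0   0   1 ]
r2 <-> r3
  [ 1  -2  -2  -1 ]
  [ 0   0   0   1 ]
  [ 0   0   0   0 ]
r1 := r1 + r2
  [ 1  -2  -2  0 ]
  [ 0   0   0  1 ]
  [ 0   0   0  0 ]

-2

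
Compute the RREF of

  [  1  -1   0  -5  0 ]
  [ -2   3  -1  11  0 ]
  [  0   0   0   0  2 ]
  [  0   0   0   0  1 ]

R2 := R2 + 2·R1
  [ 1  -1   0  -5  0 ]
  [ 0   1  -1   1  0 ]
  [ 0   0   0   0  2 ]
  [ 0   0   0   0  1 ]
R3 := 1/2·R3
  [ 1  -1   0  -5  0 ]
  [ 0   1  -1   1  0 ]
  [ 0   0   0   0  1 ]
  [ 0   0   0   0  1 ]
R4 := R4 − R3
  [ 1  -1   0  -5  0 ]
  [ 0   1  -1   1  0 ]
  [ 0   0   0   0  1 ]
  [ 0   0   0   0  0 ]
R1 := R1 + R2
  [ 1  0  -1  -4  0 ]
  [ 0  1  -1   1  0 ]
  [ 0  0   0   0  1 ]
  [ 0  0   0   0  0 ]

[[1, 0, -1, -4, 0], [0, 1, -1, 1, 0], [0, 0, 0, 0, 1], [0, 0, 0, 0, 0]]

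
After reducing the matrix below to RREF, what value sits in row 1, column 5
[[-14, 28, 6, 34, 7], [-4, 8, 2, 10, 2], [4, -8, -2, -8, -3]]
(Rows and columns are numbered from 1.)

R1 ← -1/14·R1
  [  1  -2  -3/7  -17/7  -1/2 ]
  [ -4   8     2     10     2 ]
  [  4  -8    -2     -8    -3 ]
R2 ← R2 + 4·R1
  [ 1  -2  -3/7  -17/7  -1/2 ]
  [ 0   0   2/7    2/7     0 ]
  [ 4  -8    -2     -8    -3 ]
R3 ← R3 − 4·R1
  [ 1  -2  -3/7  -17/7  -1/2 ]
  [ 0   0   2/7    2/7     0 ]
  [ 0   0  -2/7   12/7    -1 ]
R2 ← 7/2·R2
  [ 1  -2  -3/7  -17/7  -1/2 ]
  [ 0   0     1      1     0 ]
  [ 0   0  -2/7   12/7    -1 ]
R3 ← R3 + 2/7·R2
  [ 1  -2  -3/7  -17/7  -1/2 ]
  [ 0   0     1      1     0 ]
  [ 0   0     0      2    -1 ]
R3 ← 1/2·R3
  [ 1  -2  -3/7  -17/7  -1/2 ]
  [ 0   0     1      1     0 ]
  [ 0   0     0      1  -1/2 ]
R2 ← R2 − R3
  [ 1  -2  -3/7  -17/7  -1/2 ]
  [ 0   0     1      0   1/2 ]
  [ 0   0     0      1  -1/2 ]
R1 ← R1 + 17/7·R3
  [ 1  -2  -3/7  0  -12/7 ]
  [ 0   0     1  0    1/2 ]
  [ 0   0     0  1   -1/2 ]
R1 ← R1 + 3/7·R2
  [ 1  -2  0  0  -3/2 ]
  [ 0   0  1  0   1/2 ]
  [ 0   0  0  1  -1/2 ]

-3/2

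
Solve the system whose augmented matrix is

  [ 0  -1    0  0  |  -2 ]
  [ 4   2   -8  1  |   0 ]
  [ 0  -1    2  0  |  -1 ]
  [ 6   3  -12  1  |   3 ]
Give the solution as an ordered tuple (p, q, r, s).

ρ1 <-> ρ2
ρ1 := 1/4·ρ1
ρ4 := ρ4 − 6·ρ1
ρ2 := -1·ρ2
ρ3 := ρ3 + ρ2
ρ3 := 1/2·ρ3
ρ4 := -2·ρ4
ρ1 := ρ1 − 1/4·ρ4
ρ1 := ρ1 + 2·ρ3
ρ1 := ρ1 − 1/2·ρ2
Reading off the last column: p = 3/2, q = 2, r = 1/2, s = -6.

(3/2, 2, 1/2, -6)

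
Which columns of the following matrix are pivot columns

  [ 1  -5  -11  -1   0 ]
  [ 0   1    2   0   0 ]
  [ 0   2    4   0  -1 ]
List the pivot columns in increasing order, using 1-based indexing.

Subtract 2 times r2 from r3.
  [ 1  -5  -11  -1   0 ]
  [ 0   1    2   0   0 ]
  [ 0   0    0   0  -1 ]
Multiply r3 by -1.
  [ 1  -5  -11  -1  0 ]
  [ 0   1    2   0  0 ]
  [ 0   0    0   0  1 ]
Add 5 times r2 to r1.
  [ 1  0  -1  -1  0 ]
  [ 0  1   2   0  0 ]
  [ 0  0   0   0  1 ]
Pivot columns are the columns containing a leading 1.

1, 2, 5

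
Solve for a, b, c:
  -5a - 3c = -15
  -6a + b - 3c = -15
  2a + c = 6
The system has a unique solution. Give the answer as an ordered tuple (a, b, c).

Form the augmented matrix and row-reduce:
  [ -5  0  -3  |  -15 ]
  [ -6  1  -3  |  -15 ]
  [  2  0   1  |    6 ]
R1 -> -1/5·R1
  [  1  0  3/5  |    3 ]
  [ -6  1   -3  |  -15 ]
  [  2  0    1  |    6 ]
R2 -> R2 + 6·R1
  [ 1  0  3/5  |  3 ]
  [ 0  1  3/5  |  3 ]
  [ 2  0    1  |  6 ]
R3 -> R3 − 2·R1
  [ 1  0   3/5  |  3 ]
  [ 0  1   3/5  |  3 ]
  [ 0  0  -1/5  |  0 ]
R3 -> -5·R3
  [ 1  0  3/5  |  3 ]
  [ 0  1  3/5  |  3 ]
  [ 0  0    1  |  0 ]
R2 -> R2 − 3/5·R3
  [ 1  0  3/5  |  3 ]
  [ 0  1    0  |  3 ]
  [ 0  0    1  |  0 ]
R1 -> R1 − 3/5·R3
  [ 1  0  0  |  3 ]
  [ 0  1  0  |  3 ]
  [ 0  0  1  |  0 ]
Reading off the last column: a = 3, b = 3, c = 0.

(3, 3, 0)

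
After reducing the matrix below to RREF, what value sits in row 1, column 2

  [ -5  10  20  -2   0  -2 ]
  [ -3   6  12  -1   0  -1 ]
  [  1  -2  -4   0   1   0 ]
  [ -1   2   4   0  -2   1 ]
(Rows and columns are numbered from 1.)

R1 ← -1/5·R1
  [  1  -2  -4  2/5   0  2/5 ]
  [ -3   6  12   -1   0   -1 ]
  [  1  -2  -4    0   1    0 ]
  [ -1   2   4    0  -2    1 ]
R2 ← R2 + 3·R1
  [  1  -2  -4  2/5   0  2/5 ]
  [  0   0   0  1/5   0  1/5 ]
  [  1  -2  -4    0   1    0 ]
  [ -1   2   4    0  -2    1 ]
R3 ← R3 − R1
  [  1  -2  -4   2/5   0   2/5 ]
  [  0   0   0   1/5   0   1/5 ]
  [  0   0   0  -2/5   1  -2/5 ]
  [ -1   2   4     0  -2     1 ]
R4 ← R4 + R1
  [ 1  -2  -4   2/5   0   2/5 ]
  [ 0   0   0   1/5   0   1/5 ]
  [ 0   0   0  -2/5   1  -2/5 ]
  [ 0   0   0   2/5  -2   7/5 ]
R2 ← 5·R2
  [ 1  -2  -4   2/5   0   2/5 ]
  [ 0   0   0     1   0     1 ]
  [ 0   0   0  -2/5   1  -2/5 ]
  [ 0   0   0   2/5  -2   7/5 ]
R3 ← R3 + 2/5·R2
  [ 1  -2  -4  2/5   0  2/5 ]
  [ 0   0   0    1   0    1 ]
  [ 0   0   0    0   1    0 ]
  [ 0   0   0  2/5  -2  7/5 ]
R4 ← R4 − 2/5·R2
  [ 1  -2  -4  2/5   0  2/5 ]
  [ 0   0   0    1   0    1 ]
  [ 0   0   0    0   1    0 ]
  [ 0   0   0    0  -2    1 ]
R4 ← R4 + 2·R3
  [ 1  -2  -4  2/5  0  2/5 ]
  [ 0   0   0    1  0    1 ]
  [ 0   0   0    0  1    0 ]
  [ 0   0   0    0  0    1 ]
R2 ← R2 − R4
  [ 1  -2  -4  2/5  0  2/5 ]
  [ 0   0   0    1  0    0 ]
  [ 0   0   0    0  1    0 ]
  [ 0   0   0    0  0    1 ]
R1 ← R1 − 2/5·R4
  [ 1  -2  -4  2/5  0  0 ]
  [ 0   0   0    1  0  0 ]
  [ 0   0   0    0  1  0 ]
  [ 0   0   0    0  0  1 ]
R1 ← R1 − 2/5·R2
  [ 1  -2  -4  0  0  0 ]
  [ 0   0   0  1  0  0 ]
  [ 0   0   0  0  1  0 ]
  [ 0   0   0  0  0  1 ]

-2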